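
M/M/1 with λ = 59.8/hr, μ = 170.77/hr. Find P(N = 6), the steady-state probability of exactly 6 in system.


ρ = 59.8/170.77 = 0.3502
P_n = (1−ρ)·ρ^n = (1 − 0.3502)·0.3502^6 = 0.6498·0.001844 = 0.001198

Final: 0.001198


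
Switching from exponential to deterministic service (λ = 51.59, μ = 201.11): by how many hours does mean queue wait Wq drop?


ρ = 51.59/201.11 = 0.2565
Wq(M/M/1) = ρ/(μ−λ) = 0.2565/149.52 = 0.001716 hr
Wq(M/D/1) = ρ/(2(μ−λ)) = 0.0008578 hr
Savings = 0.001716 − 0.0008578 = 0.0008578 hr

Final: 0.0008578 hr


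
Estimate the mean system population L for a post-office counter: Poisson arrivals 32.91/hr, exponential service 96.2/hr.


ρ = λ/μ = 32.91/96.2 = 0.3421
L = ρ/(1−ρ) = 0.3421/(1 − 0.3421) = 0.3421/0.6579 = 0.5200

Final: 0.5200


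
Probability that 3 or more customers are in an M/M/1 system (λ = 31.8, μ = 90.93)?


ρ = 31.8/90.93 = 0.3497
P(N ≥ n) = ρ^n = 0.3497^3 = 0.042772

Final: 0.042772


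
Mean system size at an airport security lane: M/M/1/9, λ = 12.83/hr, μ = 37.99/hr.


ρ = 12.83/37.99 = 0.3377
L = ρ[1 − (K+1)ρ^K + Kρ^(K+1)] / [(1−ρ)(1−ρ^(K+1))]
Numerator: 0.3377·(1 − 10·0.00005715 + 9·0.00001930) = 0.337586
Denominator: (0.6623)·(0.999981) = 0.662267
L = 0.337586/0.662267 = 0.5097

Final: 0.5097


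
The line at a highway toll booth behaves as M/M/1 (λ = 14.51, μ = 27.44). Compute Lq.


ρ = 14.51/27.44 = 0.5288
Lq = ρ²/(1−ρ) = 0.2796/0.4712 = 0.5934

Final: 0.5934


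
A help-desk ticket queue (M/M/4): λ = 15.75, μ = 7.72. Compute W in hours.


a = 2.0402; ρ = 0.5100; P₀ = 0.124847
Lq = P₀·a^c·ρ/(c!(1−ρ)²) = 0.19147
Wq = Lq/λ = 0.19147/15.75 = 0.01216 hr
W = Wq + 1/μ = 0.01216 + 0.12953 = 0.14169 hr

Final: 0.14169 hr


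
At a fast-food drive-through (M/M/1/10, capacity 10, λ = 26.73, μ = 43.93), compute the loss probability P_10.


ρ = λ/μ = 26.73/43.93 = 0.6085
P_K = (1−ρ)ρ^K/(1−ρ^(K+1)) = (0.3915·0.006956)/(1 − 0.004233)
= 0.002724/0.995767 = 0.002735

Final: 0.002735


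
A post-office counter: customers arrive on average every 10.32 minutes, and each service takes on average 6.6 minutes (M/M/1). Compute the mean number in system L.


λ = 60/10.32 = 5.8140 /hr
μ = 60/6.6 = 9.0909 /hr
ρ = λ/μ = 5.8140/9.0909 = 0.6395
L = ρ/(1−ρ) = 0.6395/0.3605 = 1.7742

Final: 1.7742


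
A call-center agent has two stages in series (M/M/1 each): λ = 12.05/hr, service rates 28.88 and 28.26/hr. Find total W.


Each node sees arrival rate λ = 12.05/hr (tandem ⇒ throughput preserved).
W₁ = 1/(μ₁−λ) = 1/(28.88−12.05) = 0.05942 hr
W₂ = 1/(μ₂−λ) = 1/(28.26−12.05) = 0.06169 hr
W_total = W₁ + W₂ = 0.05942 + 0.06169 = 0.12111 hr

Final: 0.12111 hr


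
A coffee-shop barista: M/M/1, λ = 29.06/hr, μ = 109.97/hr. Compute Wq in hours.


ρ = 29.06/109.97 = 0.2643
Wq = ρ/(μ−λ) = 0.2643/(109.97 − 29.06) = 0.2643/80.91 = 0.003266 hr

Final: 0.003266 hr


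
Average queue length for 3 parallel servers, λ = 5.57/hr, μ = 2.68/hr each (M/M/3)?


a = λ/μ = 2.0784; ρ = a/3 = 0.6928
P₀ = 0.098926
Lq = P₀·a^c·ρ / (c!·(1−ρ)²) = 0.098926·8.97762·0.6928/(6·0.09438)
= 1.08652

Final: 1.08652


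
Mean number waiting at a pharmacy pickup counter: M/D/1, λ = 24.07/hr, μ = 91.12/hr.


ρ = 24.07/91.12 = 0.2642
M/D/1: Lq = ρ²/(2(1−ρ)) = 0.06978/(2·0.7358) = 0.04741

Final: 0.04741


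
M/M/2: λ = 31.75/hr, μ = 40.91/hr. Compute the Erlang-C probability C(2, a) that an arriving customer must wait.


a = λ/μ = 0.7761; ρ = a/2 = 0.3880
P₀ = 0.440873 (from M/M/c formula)
C(c,a) = [a^c/(c!(1−ρ))]·P₀ = [0.60232/(2·0.6120)]·0.440873
= 0.49213·0.440873 = 0.216967

Final: 0.216967


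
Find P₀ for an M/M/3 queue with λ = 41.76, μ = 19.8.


a = λ/μ = 41.76/19.8 = 2.1091; ρ = a/c = 0.7030
Σ_{k=0}^{2} a^k/k! (terms k=0..2) = 1.00000 + 2.10909 + 2.22413 = 5.33322
Tail: a^3/(3!(1−ρ)) = 9.38179/(6·0.2970) = 5.26529
P₀ = 1/(5.33322 + 5.26529) = 1/10.59852 = 0.094353

Final: 0.094353


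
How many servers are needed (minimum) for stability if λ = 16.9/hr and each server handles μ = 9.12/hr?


Stability requires cμ > λ ⇔ c > λ/μ.
λ/μ = 16.9/9.12 = 1.8531
Minimum integer c = ⌊1.8531⌋ + 1 = 2
Check: 2·9.12 = 18.24 > 16.9, while 1·9.12 = 9.12 ≤ 16.9

Final: 2 servers


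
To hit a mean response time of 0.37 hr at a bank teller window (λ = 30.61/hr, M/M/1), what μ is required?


W = 1/(μ−λ) ⇒ μ − λ = 1/W = 1/0.37 = 2.7027
μ = λ + 1/W = 30.61 + 2.7027 = 33.3127 per hr

Final: 33.3127 /hr


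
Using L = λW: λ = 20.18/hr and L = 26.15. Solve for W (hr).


W = L/λ = 26.15/20.18 = 1.2958 hr

Final: 1.2958 hr


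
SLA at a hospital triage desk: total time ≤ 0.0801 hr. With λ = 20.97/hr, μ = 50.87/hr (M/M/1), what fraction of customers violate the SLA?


W ~ Exponential(μ−λ) for M/M/1.
μ − λ = 50.87 − 20.97 = 29.9000
P(W > t) = e^{−(μ−λ)t} = e^{−2.3950} = 0.091174

Final: 0.091174


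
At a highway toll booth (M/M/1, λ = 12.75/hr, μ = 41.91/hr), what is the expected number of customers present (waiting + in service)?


ρ = λ/μ = 12.75/41.91 = 0.3042
L = ρ/(1−ρ) = 0.3042/(1 − 0.3042) = 0.3042/0.6958 = 0.4372

Final: 0.4372


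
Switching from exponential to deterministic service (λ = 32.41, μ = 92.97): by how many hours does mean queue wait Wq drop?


ρ = 32.41/92.97 = 0.3486
Wq(M/M/1) = ρ/(μ−λ) = 0.3486/60.56 = 0.005756 hr
Wq(M/D/1) = ρ/(2(μ−λ)) = 0.002878 hr
Savings = 0.005756 − 0.002878 = 0.002878 hr

Final: 0.002878 hr


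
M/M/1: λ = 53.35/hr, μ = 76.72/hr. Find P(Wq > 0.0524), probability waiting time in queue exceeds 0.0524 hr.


ρ = 53.35/76.72 = 0.6954
P(Wq > t) = ρ·e^{−(μ−λ)t} = 0.6954·e^{−1.2246}
= 0.6954·0.293879 = 0.204359

Final: 0.204359


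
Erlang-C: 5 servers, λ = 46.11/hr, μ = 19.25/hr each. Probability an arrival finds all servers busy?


a = λ/μ = 2.3953; ρ = a/5 = 0.4791
P₀ = 0.089383 (from M/M/c formula)
C(c,a) = [a^c/(c!(1−ρ))]·P₀ = [78.85368/(120·0.5209)]·0.089383
= 1.26141·0.089383 = 0.112749

Final: 0.112749


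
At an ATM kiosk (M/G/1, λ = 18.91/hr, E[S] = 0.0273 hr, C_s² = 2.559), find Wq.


ρ = λ·E[S] = 18.91·0.0273 = 0.5162
E[S²] = E[S]²(1+C_s²) = 0.0273²·(1+2.559) = 0.002652
Wq = λ·E[S²]/(2(1−ρ)) = 18.91·0.002652/(2·0.4838) = 0.05184 hr

Final: 0.05184 hr


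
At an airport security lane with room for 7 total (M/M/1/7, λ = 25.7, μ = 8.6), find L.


ρ = 25.7/8.6 = 2.9884
L = ρ[1 − (K+1)ρ^K + Kρ^(K+1)] / [(1−ρ)(1−ρ^(K+1))]
Numerator: 2.9884·(1 − 8·2128.348318 + 7·6360.296719) = 82169.147145
Denominator: (-1.9884)·(-6359.296719) = 12644.648127
L = 82169.147145/12644.648127 = 6.4983

Final: 6.4983


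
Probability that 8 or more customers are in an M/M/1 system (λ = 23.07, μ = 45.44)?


ρ = 23.07/45.44 = 0.5077
P(N ≥ n) = ρ^n = 0.5077^8 = 0.004414

Final: 0.004414


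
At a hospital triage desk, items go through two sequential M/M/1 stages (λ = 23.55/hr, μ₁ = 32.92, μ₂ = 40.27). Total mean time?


Each node sees arrival rate λ = 23.55/hr (tandem ⇒ throughput preserved).
W₁ = 1/(μ₁−λ) = 1/(32.92−23.55) = 0.10672 hr
W₂ = 1/(μ₂−λ) = 1/(40.27−23.55) = 0.05981 hr
W_total = W₁ + W₂ = 0.10672 + 0.05981 = 0.16653 hr

Final: 0.16653 hr


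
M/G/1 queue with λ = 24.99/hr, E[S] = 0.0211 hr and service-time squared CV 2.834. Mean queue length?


ρ = λ·E[S] = 24.99·0.0211 = 0.5273
Lq = ρ²(1+C_s²)/(2(1−ρ)) = 0.2780·(1+2.834)/(2·0.4727)
= 0.2780·3.8340/0.9454 = 1.12752

Final: 1.12752


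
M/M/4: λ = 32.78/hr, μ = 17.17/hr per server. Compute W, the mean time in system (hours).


a = 1.9091; ρ = 0.4773; P₀ = 0.143879
Lq = P₀·a^c·ρ/(c!(1−ρ)²) = 0.13912
Wq = Lq/λ = 0.13912/32.78 = 0.004244 hr
W = Wq + 1/μ = 0.004244 + 0.05824 = 0.06249 hr

Final: 0.06249 hr


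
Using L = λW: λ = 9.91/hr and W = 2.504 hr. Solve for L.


L = λW = 9.91·2.504 = 24.8146

Final: 24.8146


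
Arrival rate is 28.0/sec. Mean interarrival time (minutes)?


Mean interarrival time = 1/λ = 1/28.0 second = 0.03571 second
In minutes: 0.03571 × 0.0166667 = 0.0005952 min

Final: 0.0005952 min


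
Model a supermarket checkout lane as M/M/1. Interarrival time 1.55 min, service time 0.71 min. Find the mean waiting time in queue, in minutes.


λ = 60/1.55 = 38.7097 /hr
μ = 60/0.71 = 84.5070 /hr
ρ = λ/μ = 38.7097/84.5070 = 0.4581
Wq = ρ/(μ−λ) = 0.4581/(84.5070−38.7097) = 0.01000 hr
In minutes: 0.01000·60 = 0.6001 min

Final: 0.6001 min


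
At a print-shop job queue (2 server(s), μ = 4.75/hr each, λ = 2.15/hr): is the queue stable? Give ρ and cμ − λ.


Total capacity cμ = 2·4.75 = 9.50/hr
ρ = λ/(cμ) = 2.15/9.50 = 0.2263
Stable ⇔ ρ < 1: YES
Spare capacity = cμ − λ = 9.50 − 2.15 = 7.35/hr

Final: ρ = 0.2263; stable; margin = 7.35/hr


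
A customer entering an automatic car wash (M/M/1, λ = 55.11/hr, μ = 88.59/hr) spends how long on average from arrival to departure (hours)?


W = 1/(μ−λ) = 1/(88.59 − 55.11) = 1/33.48 = 0.02987 hr

Final: 0.02987 hr


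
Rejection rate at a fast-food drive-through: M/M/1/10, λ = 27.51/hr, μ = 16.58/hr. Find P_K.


ρ = λ/μ = 27.51/16.58 = 1.6592
P_K = (1−ρ)ρ^K/(1−ρ^(K+1)) = (-0.6592·158.146885)/(1 − 262.401737)
= -104.254852/-261.401737 = 0.398830

Final: 0.398830


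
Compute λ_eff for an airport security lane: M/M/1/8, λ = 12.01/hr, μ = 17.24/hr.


ρ = 0.6966; P_K = (1−ρ)ρ^8/(1−ρ^9) = 0.017504
λ_eff = λ(1 − P_K) = 12.01·(1 − 0.017504) = 12.01·0.982496 = 11.7998 /hr

Final: 11.7998 /hr


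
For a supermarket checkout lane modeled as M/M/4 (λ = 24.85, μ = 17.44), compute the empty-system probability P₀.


a = λ/μ = 24.85/17.44 = 1.4249; ρ = a/c = 0.3562
Σ_{k=0}^{3} a^k/k! (terms k=0..3) = 1.00000 + 1.42489 + 1.01515 + 0.48216 = 3.92219
Tail: a^4/(4!(1−ρ)) = 4.12211/(24·0.6438) = 0.26679
P₀ = 1/(3.92219 + 0.26679) = 1/4.18898 = 0.238721

Final: 0.238721


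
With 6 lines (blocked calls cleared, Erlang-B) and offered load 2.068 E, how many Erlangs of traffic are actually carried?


B(6,2.068) = 0.013810 (Erlang-B)
Carried load = a(1 − B) = 2.068·(1 − 0.013810) = 2.068·0.986190 = 2.0394 E

Final: 2.0394 Erlangs


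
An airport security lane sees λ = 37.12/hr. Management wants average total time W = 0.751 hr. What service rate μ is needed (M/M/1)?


W = 1/(μ−λ) ⇒ μ − λ = 1/W = 1/0.751 = 1.3316
μ = λ + 1/W = 37.12 + 1.3316 = 38.4516 per hr

Final: 38.4516 /hr


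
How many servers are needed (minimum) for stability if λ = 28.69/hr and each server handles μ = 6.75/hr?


Stability requires cμ > λ ⇔ c > λ/μ.
λ/μ = 28.69/6.75 = 4.2504
Minimum integer c = ⌊4.2504⌋ + 1 = 5
Check: 5·6.75 = 33.75 > 28.69, while 4·6.75 = 27.00 ≤ 28.69

Final: 5 servers


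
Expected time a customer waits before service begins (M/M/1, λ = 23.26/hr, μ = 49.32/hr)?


ρ = 23.26/49.32 = 0.4716
Wq = ρ/(μ−λ) = 0.4716/(49.32 − 23.26) = 0.4716/26.06 = 0.01810 hr

Final: 0.01810 hr


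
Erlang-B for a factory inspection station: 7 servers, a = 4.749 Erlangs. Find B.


B(c,a) = (a^c/c!) / Σ_{k=0}^{c} a^k/k!
a^7/7! = 10.808978
Σ terms (k=0..7): 1.00000 + 4.74900 + 11.27650 + 17.85070 + 21.19324 + 20.12934 + 15.93238 + 10.80898 = 102.940141
B = 10.808978/102.940141 = 0.105003

Final: 0.105003


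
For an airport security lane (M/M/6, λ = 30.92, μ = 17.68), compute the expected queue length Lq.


a = λ/μ = 1.7489; ρ = a/6 = 0.2915
P₀ = 0.173858
Lq = P₀·a^c·ρ / (c!·(1−ρ)²) = 0.173858·28.61168·0.2915/(720·0.50200)
= 0.004011

Final: 0.004011


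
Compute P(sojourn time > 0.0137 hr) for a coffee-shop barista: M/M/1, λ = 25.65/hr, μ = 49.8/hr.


W ~ Exponential(μ−λ) for M/M/1.
μ − λ = 49.8 − 25.65 = 24.1500
P(W > t) = e^{−(μ−λ)t} = e^{−0.3309} = 0.718309

Final: 0.718309


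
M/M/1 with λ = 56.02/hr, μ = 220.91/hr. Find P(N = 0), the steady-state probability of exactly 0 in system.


ρ = 56.02/220.91 = 0.2536
P_n = (1−ρ)·ρ^n = (1 − 0.2536)·0.2536^0 = 0.7464·1.000000 = 0.746413

Final: 0.746413


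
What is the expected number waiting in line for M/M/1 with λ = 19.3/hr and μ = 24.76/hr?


ρ = 19.3/24.76 = 0.7795
Lq = ρ²/(1−ρ) = 0.6076/0.2205 = 2.7553

Final: 2.7553


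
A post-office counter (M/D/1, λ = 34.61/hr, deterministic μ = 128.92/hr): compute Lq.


ρ = 34.61/128.92 = 0.2685
M/D/1: Lq = ρ²/(2(1−ρ)) = 0.07207/(2·0.7315) = 0.04926

Final: 0.04926


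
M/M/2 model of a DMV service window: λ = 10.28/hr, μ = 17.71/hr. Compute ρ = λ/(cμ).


ρ = λ/(cμ) = 10.28/(2·17.71) = 10.28/35.42 = 0.2902

Final: 0.2902


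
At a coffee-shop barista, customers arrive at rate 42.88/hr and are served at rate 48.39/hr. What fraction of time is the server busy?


ρ = λ/μ = 42.88/48.39 = 0.8861

Final: 0.8861


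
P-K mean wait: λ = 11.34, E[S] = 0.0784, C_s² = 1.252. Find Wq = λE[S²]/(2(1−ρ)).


ρ = λ·E[S] = 11.34·0.0784 = 0.8891
E[S²] = E[S]²(1+C_s²) = 0.0784²·(1+1.252) = 0.013842
Wq = λ·E[S²]/(2(1−ρ)) = 11.34·0.013842/(2·0.1109) = 0.70742 hr

Final: 0.70742 hr


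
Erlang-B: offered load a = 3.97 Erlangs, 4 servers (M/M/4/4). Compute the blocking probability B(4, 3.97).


B(c,a) = (a^c/c!) / Σ_{k=0}^{c} a^k/k!
a^4/4! = 10.350249
Σ terms (k=0..4): 1.00000 + 3.97000 + 7.88045 + 10.42846 + 10.35025 = 33.629161
B = 10.350249/33.629161 = 0.307776

Final: 0.307776


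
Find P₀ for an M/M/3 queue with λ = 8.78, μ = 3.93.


a = λ/μ = 8.78/3.93 = 2.2341; ρ = a/c = 0.7447
Σ_{k=0}^{2} a^k/k! (terms k=0..2) = 1.00000 + 2.23410 + 2.49559 = 5.72969
Tail: a^3/(3!(1−ρ)) = 11.15080/(6·0.2553) = 7.27951
P₀ = 1/(5.72969 + 7.27951) = 1/13.00920 = 0.076869

Final: 0.076869


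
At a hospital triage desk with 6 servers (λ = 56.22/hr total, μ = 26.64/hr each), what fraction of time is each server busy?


ρ = λ/(cμ) = 56.22/(6·26.64) = 56.22/159.84 = 0.3517

Final: 0.3517


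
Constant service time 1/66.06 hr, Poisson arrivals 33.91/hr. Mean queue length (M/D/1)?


ρ = 33.91/66.06 = 0.5133
M/D/1: Lq = ρ²/(2(1−ρ)) = 0.2635/(2·0.4867) = 0.27071

Final: 0.27071


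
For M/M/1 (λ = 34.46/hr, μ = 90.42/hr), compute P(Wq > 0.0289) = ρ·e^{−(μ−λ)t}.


ρ = 34.46/90.42 = 0.3811
P(Wq > t) = ρ·e^{−(μ−λ)t} = 0.3811·e^{−1.6172}
= 0.3811·0.198445 = 0.075629

Final: 0.075629


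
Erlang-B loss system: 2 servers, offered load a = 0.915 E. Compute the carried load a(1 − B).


B(2,0.915) = 0.179384 (Erlang-B)
Carried load = a(1 − B) = 0.915·(1 − 0.179384) = 0.915·0.820616 = 0.7509 E

Final: 0.7509 Erlangs


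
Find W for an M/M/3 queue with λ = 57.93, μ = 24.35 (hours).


a = 2.3791; ρ = 0.7930; P₀ = 0.058646
Lq = P₀·a^c·ρ/(c!(1−ρ)²) = 2.43623
Wq = Lq/λ = 2.43623/57.93 = 0.04205 hr
W = Wq + 1/μ = 0.04205 + 0.04107 = 0.08312 hr

Final: 0.08312 hr


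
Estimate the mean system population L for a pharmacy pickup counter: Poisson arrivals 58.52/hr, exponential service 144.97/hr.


ρ = λ/μ = 58.52/144.97 = 0.4037
L = ρ/(1−ρ) = 0.4037/(1 − 0.4037) = 0.4037/0.5963 = 0.6769

Final: 0.6769


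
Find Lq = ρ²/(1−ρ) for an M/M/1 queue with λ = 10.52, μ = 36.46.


ρ = 10.52/36.46 = 0.2885
Lq = ρ²/(1−ρ) = 0.08325/0.7115 = 0.1170

Final: 0.1170


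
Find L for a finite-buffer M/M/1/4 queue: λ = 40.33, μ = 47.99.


ρ = 40.33/47.99 = 0.8404
L = ρ[1 − (K+1)ρ^K + Kρ^(K+1)] / [(1−ρ)(1−ρ^(K+1))]
Numerator: 0.8404·(1 − 5·0.498781 + 4·0.419167) = 0.153592
Denominator: (0.1596)·(0.580833) = 0.092711
L = 0.153592/0.092711 = 1.6567

Final: 1.6567


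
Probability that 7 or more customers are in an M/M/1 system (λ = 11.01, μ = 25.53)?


ρ = 11.01/25.53 = 0.4313
P(N ≥ n) = ρ^n = 0.4313^7 = 0.002774

Final: 0.002774


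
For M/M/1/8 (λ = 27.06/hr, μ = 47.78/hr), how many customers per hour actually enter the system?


ρ = 0.5663; P_K = (1−ρ)ρ^8/(1−ρ^9) = 0.004618
λ_eff = λ(1 − P_K) = 27.06·(1 − 0.004618) = 27.06·0.995382 = 26.9351 /hr

Final: 26.9351 /hr


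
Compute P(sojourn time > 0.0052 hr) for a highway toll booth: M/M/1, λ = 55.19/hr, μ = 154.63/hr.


W ~ Exponential(μ−λ) for M/M/1.
μ − λ = 154.63 − 55.19 = 99.4400
P(W > t) = e^{−(μ−λ)t} = e^{−0.5171} = 0.596254

Final: 0.596254


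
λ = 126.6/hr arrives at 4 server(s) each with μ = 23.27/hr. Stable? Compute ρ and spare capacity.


Total capacity cμ = 4·23.27 = 93.08/hr
ρ = λ/(cμ) = 126.6/93.08 = 1.3601
Stable ⇔ ρ < 1: NO
Spare capacity = cμ − λ = 93.08 − 126.6 = -33.52/hr

Final: ρ = 1.3601; unstable; margin = -33.52/hr


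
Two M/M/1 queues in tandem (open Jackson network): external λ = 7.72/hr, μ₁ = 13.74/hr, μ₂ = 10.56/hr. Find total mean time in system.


Each node sees arrival rate λ = 7.72/hr (tandem ⇒ throughput preserved).
W₁ = 1/(μ₁−λ) = 1/(13.74−7.72) = 0.16611 hr
W₂ = 1/(μ₂−λ) = 1/(10.56−7.72) = 0.35211 hr
W_total = W₁ + W₂ = 0.16611 + 0.35211 = 0.51823 hr

Final: 0.51823 hr


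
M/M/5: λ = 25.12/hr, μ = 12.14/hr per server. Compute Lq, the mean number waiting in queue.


a = λ/μ = 2.0692; ρ = a/5 = 0.4138
P₀ = 0.125162
Lq = P₀·a^c·ρ / (c!·(1−ρ)²) = 0.125162·37.93191·0.4138/(120·0.34359)
= 0.04765

Final: 0.04765


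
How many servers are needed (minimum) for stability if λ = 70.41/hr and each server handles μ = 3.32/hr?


Stability requires cμ > λ ⇔ c > λ/μ.
λ/μ = 70.41/3.32 = 21.2078
Minimum integer c = ⌊21.2078⌋ + 1 = 22
Check: 22·3.32 = 73.04 > 70.41, while 21·3.32 = 69.72 ≤ 70.41

Final: 22 servers


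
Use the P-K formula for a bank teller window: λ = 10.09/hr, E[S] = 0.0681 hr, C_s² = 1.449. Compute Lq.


ρ = λ·E[S] = 10.09·0.0681 = 0.6871
Lq = ρ²(1+C_s²)/(2(1−ρ)) = 0.4721·(1+1.449)/(2·0.3129)
= 0.4721·2.4490/0.6257 = 1.84786

Final: 1.84786


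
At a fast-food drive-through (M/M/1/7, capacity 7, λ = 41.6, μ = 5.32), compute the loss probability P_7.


ρ = λ/μ = 41.6/5.32 = 7.8195
P_K = (1−ρ)ρ^K/(1−ρ^(K+1)) = (-6.8195·1787606.348412)/(1 − 13978275.205628)
= -12190668.857216/-13978274.205628 = 0.872115

Final: 0.872115


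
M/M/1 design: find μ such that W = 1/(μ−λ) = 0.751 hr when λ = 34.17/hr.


W = 1/(μ−λ) ⇒ μ − λ = 1/W = 1/0.751 = 1.3316
μ = λ + 1/W = 34.17 + 1.3316 = 35.5016 per hr

Final: 35.5016 /hr


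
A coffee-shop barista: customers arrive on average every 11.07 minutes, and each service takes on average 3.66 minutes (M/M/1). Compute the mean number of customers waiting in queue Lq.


λ = 60/11.07 = 5.4201 /hr
μ = 60/3.66 = 16.3934 /hr
ρ = λ/μ = 5.4201/16.3934 = 0.3306
Lq = ρ²/(1−ρ) = 0.1093/0.6694 = 0.1633

Final: 0.1633


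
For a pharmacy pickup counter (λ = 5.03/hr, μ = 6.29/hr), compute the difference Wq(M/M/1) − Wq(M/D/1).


ρ = 5.03/6.29 = 0.7997
Wq(M/M/1) = ρ/(μ−λ) = 0.7997/1.26 = 0.63467 hr
Wq(M/D/1) = ρ/(2(μ−λ)) = 0.31733 hr
Savings = 0.63467 − 0.31733 = 0.31733 hr

Final: 0.31733 hr


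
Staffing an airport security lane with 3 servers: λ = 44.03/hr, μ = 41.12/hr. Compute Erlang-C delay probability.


a = λ/μ = 1.0708; ρ = a/3 = 0.3569
P₀ = 0.337585 (from M/M/c formula)
C(c,a) = [a^c/(c!(1−ρ))]·P₀ = [1.22768/(6·0.6431)]·0.337585
= 0.31818·0.337585 = 0.107413

Final: 0.107413


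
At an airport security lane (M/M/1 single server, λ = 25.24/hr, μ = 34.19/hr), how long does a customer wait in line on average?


ρ = 25.24/34.19 = 0.7382
Wq = ρ/(μ−λ) = 0.7382/(34.19 − 25.24) = 0.7382/8.95 = 0.08248 hr

Final: 0.08248 hr


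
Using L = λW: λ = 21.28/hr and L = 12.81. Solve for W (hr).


W = L/λ = 12.81/21.28 = 0.6020 hr

Final: 0.6020 hr


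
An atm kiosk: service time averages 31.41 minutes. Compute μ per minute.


μ = 1/(service time) in consistent units.
1 minute = 1 min, so μ = 1/31.41 = 0.03184 per minute

Final: 0.03184 /min


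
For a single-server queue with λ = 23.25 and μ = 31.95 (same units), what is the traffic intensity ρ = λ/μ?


ρ = λ/μ = 23.25/31.95 = 0.7277

Final: 0.7277


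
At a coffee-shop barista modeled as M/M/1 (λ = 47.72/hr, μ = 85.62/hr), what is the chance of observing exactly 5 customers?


ρ = 47.72/85.62 = 0.5573
P_n = (1−ρ)·ρ^n = (1 − 0.5573)·0.5573^5 = 0.4427·0.053781 = 0.023806

Final: 0.023806


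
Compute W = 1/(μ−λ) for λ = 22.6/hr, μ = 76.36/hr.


W = 1/(μ−λ) = 1/(76.36 − 22.6) = 1/53.76 = 0.01860 hr

Final: 0.01860 hr


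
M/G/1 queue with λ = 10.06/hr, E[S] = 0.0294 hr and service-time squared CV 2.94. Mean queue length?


ρ = λ·E[S] = 10.06·0.0294 = 0.2958
Lq = ρ²(1+C_s²)/(2(1−ρ)) = 0.08748·(1+2.94)/(2·0.7042)
= 0.08748·3.9400/1.4085 = 0.24470

Final: 0.24470


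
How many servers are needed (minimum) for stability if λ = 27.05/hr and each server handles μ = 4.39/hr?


Stability requires cμ > λ ⇔ c > λ/μ.
λ/μ = 27.05/4.39 = 6.1617
Minimum integer c = ⌊6.1617⌋ + 1 = 7
Check: 7·4.39 = 30.73 > 27.05, while 6·4.39 = 26.34 ≤ 27.05

Final: 7 servers


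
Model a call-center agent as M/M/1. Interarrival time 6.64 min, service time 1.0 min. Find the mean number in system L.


λ = 60/6.64 = 9.0361 /hr
μ = 60/1.0 = 60.0000 /hr
ρ = λ/μ = 9.0361/60.0000 = 0.1506
L = ρ/(1−ρ) = 0.1506/0.8494 = 0.1773

Final: 0.1773


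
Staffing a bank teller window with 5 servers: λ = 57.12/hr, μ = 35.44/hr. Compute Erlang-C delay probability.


a = λ/μ = 1.6117; ρ = a/5 = 0.3223
P₀ = 0.199072 (from M/M/c formula)
C(c,a) = [a^c/(c!(1−ρ))]·P₀ = [10.87608/(120·0.6777)]·0.199072
= 0.13375·0.199072 = 0.026625

Final: 0.026625


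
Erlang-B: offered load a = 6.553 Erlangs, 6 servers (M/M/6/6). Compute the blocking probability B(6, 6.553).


B(c,a) = (a^c/c!) / Σ_{k=0}^{c} a^k/k!
a^6/6! = 109.978682
Σ terms (k=0..6): 1.00000 + 6.55300 + 21.47090 + 46.89961 + 76.83329 + 100.69771 + 109.97868 = 363.433199
B = 109.978682/363.433199 = 0.302610

Final: 0.302610


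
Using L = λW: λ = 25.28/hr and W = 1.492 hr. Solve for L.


L = λW = 25.28·1.492 = 37.7178

Final: 37.7178


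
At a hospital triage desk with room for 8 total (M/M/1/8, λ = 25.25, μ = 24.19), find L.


ρ = 25.25/24.19 = 1.0438
L = ρ[1 − (K+1)ρ^K + Kρ^(K+1)] / [(1−ρ)(1−ρ^(K+1))]
Numerator: 1.0438·(1 − 9·1.409302 + 8·1.471057) = 0.088453
Denominator: (-0.04382)·(-0.471057) = 0.020642
L = 0.088453/0.020642 = 4.2852

Final: 4.2852


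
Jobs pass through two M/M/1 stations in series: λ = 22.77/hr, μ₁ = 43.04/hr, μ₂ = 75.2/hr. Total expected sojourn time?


Each node sees arrival rate λ = 22.77/hr (tandem ⇒ throughput preserved).
W₁ = 1/(μ₁−λ) = 1/(43.04−22.77) = 0.04933 hr
W₂ = 1/(μ₂−λ) = 1/(75.2−22.77) = 0.01907 hr
W_total = W₁ + W₂ = 0.04933 + 0.01907 = 0.06841 hr

Final: 0.06841 hr


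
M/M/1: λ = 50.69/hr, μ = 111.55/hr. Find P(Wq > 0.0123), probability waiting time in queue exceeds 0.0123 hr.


ρ = 50.69/111.55 = 0.4544
P(Wq > t) = ρ·e^{−(μ−λ)t} = 0.4544·e^{−0.7486}
= 0.4544·0.473039 = 0.214956

Final: 0.214956


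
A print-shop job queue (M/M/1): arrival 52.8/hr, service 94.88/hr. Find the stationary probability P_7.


ρ = 52.8/94.88 = 0.5565
P_n = (1−ρ)·ρ^n = (1 − 0.5565)·0.5565^7 = 0.4435·0.016528 = 0.007330

Final: 0.007330


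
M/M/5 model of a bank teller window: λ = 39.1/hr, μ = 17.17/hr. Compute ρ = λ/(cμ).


ρ = λ/(cμ) = 39.1/(5·17.17) = 39.1/85.85 = 0.4554

Final: 0.4554


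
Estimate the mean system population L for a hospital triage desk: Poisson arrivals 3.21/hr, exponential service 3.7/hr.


ρ = λ/μ = 3.21/3.7 = 0.8676
L = ρ/(1−ρ) = 0.8676/(1 − 0.8676) = 0.8676/0.1324 = 6.5510

Final: 6.5510


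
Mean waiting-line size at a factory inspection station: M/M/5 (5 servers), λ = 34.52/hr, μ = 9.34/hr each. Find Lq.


a = λ/μ = 3.6959; ρ = a/5 = 0.7392
P₀ = 0.020101
Lq = P₀·a^c·ρ / (c!·(1−ρ)²) = 0.020101·689.63541·0.7392/(120·0.06802)
= 1.25528

Final: 1.25528


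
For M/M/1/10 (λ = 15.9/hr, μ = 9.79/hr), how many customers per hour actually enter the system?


ρ = 1.6241; P_K = (1−ρ)ρ^10/(1−ρ^11) = 0.386139
λ_eff = λ(1 − P_K) = 15.9·(1 − 0.386139) = 15.9·0.613861 = 9.7604 /hr

Final: 9.7604 /hr


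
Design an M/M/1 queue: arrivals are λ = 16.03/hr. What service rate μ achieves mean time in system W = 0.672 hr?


W = 1/(μ−λ) ⇒ μ − λ = 1/W = 1/0.672 = 1.4881
μ = λ + 1/W = 16.03 + 1.4881 = 17.5181 per hr

Final: 17.5181 /hr


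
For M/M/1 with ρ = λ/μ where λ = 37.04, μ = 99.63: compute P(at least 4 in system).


ρ = 37.04/99.63 = 0.3718
P(N ≥ n) = ρ^n = 0.3718^4 = 0.019104

Final: 0.019104


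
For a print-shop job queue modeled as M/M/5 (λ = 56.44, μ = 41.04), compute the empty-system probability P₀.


a = λ/μ = 56.44/41.04 = 1.3752; ρ = a/c = 0.2750
Σ_{k=0}^{4} a^k/k! (terms k=0..4) = 1.00000 + 1.37524 + 0.94565 + 0.43350 + 0.14904 = 3.90343
Tail: a^5/(5!(1−ρ)) = 4.91924/(120·0.7250) = 0.05655
P₀ = 1/(3.90343 + 0.05655) = 1/3.95998 = 0.252527

Final: 0.252527


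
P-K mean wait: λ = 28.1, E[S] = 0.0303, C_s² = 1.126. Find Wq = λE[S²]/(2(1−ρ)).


ρ = λ·E[S] = 28.1·0.0303 = 0.8514
E[S²] = E[S]²(1+C_s²) = 0.0303²·(1+1.126) = 0.001952
Wq = λ·E[S²]/(2(1−ρ)) = 28.1·0.001952/(2·0.1486) = 0.18458 hr

Final: 0.18458 hr


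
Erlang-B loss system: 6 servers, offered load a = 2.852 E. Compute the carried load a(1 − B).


B(6,2.852) = 0.044326 (Erlang-B)
Carried load = a(1 − B) = 2.852·(1 − 0.044326) = 2.852·0.955674 = 2.7256 E

Final: 2.7256 Erlangs


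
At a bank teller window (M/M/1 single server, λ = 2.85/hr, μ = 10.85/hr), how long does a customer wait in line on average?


ρ = 2.85/10.85 = 0.2627
Wq = ρ/(μ−λ) = 0.2627/(10.85 − 2.85) = 0.2627/8.00 = 0.03283 hr

Final: 0.03283 hr


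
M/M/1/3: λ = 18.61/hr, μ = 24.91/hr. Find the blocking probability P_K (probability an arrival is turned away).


ρ = λ/μ = 18.61/24.91 = 0.7471
P_K = (1−ρ)ρ^K/(1−ρ^(K+1)) = (0.2529·0.416983)/(1 − 0.311523)
= 0.105459/0.688477 = 0.153178

Final: 0.153178


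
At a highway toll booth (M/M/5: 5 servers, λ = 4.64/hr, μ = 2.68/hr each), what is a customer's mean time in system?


a = 1.7313; ρ = 0.3463; P₀ = 0.176436
Lq = P₀·a^c·ρ/(c!(1−ρ)²) = 0.01853
Wq = Lq/λ = 0.01853/4.64 = 0.003994 hr
W = Wq + 1/μ = 0.003994 + 0.37313 = 0.37713 hr

Final: 0.37713 hr


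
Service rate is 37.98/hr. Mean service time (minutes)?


Mean service time = 1/μ = 1/37.98 hour = 0.02633 hour
In minutes: 0.02633 × 60 = 1.5798 min

Final: 1.5798 min


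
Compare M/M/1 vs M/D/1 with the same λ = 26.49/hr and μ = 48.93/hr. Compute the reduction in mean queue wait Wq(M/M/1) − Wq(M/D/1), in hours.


ρ = 26.49/48.93 = 0.5414
Wq(M/M/1) = ρ/(μ−λ) = 0.5414/22.44 = 0.02413 hr
Wq(M/D/1) = ρ/(2(μ−λ)) = 0.01206 hr
Savings = 0.02413 − 0.01206 = 0.01206 hr

Final: 0.01206 hr


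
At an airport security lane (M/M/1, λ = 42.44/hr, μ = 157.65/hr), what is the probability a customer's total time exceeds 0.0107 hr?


W ~ Exponential(μ−λ) for M/M/1.
μ − λ = 157.65 − 42.44 = 115.2100
P(W > t) = e^{−(μ−λ)t} = e^{−1.2327} = 0.291491

Final: 0.291491


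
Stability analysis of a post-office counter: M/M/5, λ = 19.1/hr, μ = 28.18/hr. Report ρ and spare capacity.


Total capacity cμ = 5·28.18 = 140.90/hr
ρ = λ/(cμ) = 19.1/140.90 = 0.1356
Stable ⇔ ρ < 1: YES
Spare capacity = cμ − λ = 140.90 − 19.1 = 121.80/hr

Final: ρ = 0.1356; stable; margin = 121.80/hr


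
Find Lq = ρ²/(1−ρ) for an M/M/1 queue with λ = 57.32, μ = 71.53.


ρ = 57.32/71.53 = 0.8013
Lq = ρ²/(1−ρ) = 0.6421/0.1987 = 3.2324

Final: 3.2324


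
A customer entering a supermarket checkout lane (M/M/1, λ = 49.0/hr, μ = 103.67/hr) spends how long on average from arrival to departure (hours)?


W = 1/(μ−λ) = 1/(103.67 − 49.0) = 1/54.67 = 0.01829 hr

Final: 0.01829 hr


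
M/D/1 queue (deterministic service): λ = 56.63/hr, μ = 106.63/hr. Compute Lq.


ρ = 56.63/106.63 = 0.5311
M/D/1: Lq = ρ²/(2(1−ρ)) = 0.2821/(2·0.4689) = 0.30076

Final: 0.30076


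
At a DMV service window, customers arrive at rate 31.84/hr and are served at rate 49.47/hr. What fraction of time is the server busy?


ρ = λ/μ = 31.84/49.47 = 0.6436

Final: 0.6436


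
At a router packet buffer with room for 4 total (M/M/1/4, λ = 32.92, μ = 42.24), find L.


ρ = 32.92/42.24 = 0.7794
L = ρ[1 − (K+1)ρ^K + Kρ^(K+1)] / [(1−ρ)(1−ρ^(K+1))]
Numerator: 0.7794·(1 − 5·0.368930 + 4·0.287528) = 0.238064
Denominator: (0.2206)·(0.712472) = 0.157203
L = 0.238064/0.157203 = 1.5144

Final: 1.5144


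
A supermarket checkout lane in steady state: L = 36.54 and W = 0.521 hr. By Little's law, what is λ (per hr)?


λ = L/W = 36.54/0.521 = 70.1344 /hr

Final: 70.1344 /hr


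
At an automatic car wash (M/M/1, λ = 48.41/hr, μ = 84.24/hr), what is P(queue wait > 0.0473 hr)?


ρ = 48.41/84.24 = 0.5747
P(Wq > t) = ρ·e^{−(μ−λ)t} = 0.5747·e^{−1.6948}
= 0.5747·0.183643 = 0.105534

Final: 0.105534


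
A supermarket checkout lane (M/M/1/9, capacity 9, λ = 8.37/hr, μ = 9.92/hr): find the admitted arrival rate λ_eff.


ρ = 0.8437; P_K = (1−ρ)ρ^9/(1−ρ^10) = 0.041443
λ_eff = λ(1 − P_K) = 8.37·(1 − 0.041443) = 8.37·0.958557 = 8.0231 /hr

Final: 8.0231 /hr


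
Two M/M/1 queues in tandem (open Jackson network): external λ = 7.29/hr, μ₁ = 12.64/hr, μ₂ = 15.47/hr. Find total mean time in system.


Each node sees arrival rate λ = 7.29/hr (tandem ⇒ throughput preserved).
W₁ = 1/(μ₁−λ) = 1/(12.64−7.29) = 0.18692 hr
W₂ = 1/(μ₂−λ) = 1/(15.47−7.29) = 0.12225 hr
W_total = W₁ + W₂ = 0.18692 + 0.12225 = 0.30917 hr

Final: 0.30917 hr


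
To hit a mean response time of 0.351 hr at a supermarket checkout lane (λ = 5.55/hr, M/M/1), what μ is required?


W = 1/(μ−λ) ⇒ μ − λ = 1/W = 1/0.351 = 2.8490
μ = λ + 1/W = 5.55 + 2.8490 = 8.3990 per hr

Final: 8.3990 /hr


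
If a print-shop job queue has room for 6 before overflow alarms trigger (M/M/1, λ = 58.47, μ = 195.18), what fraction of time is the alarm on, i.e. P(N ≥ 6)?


ρ = 58.47/195.18 = 0.2996
P(N ≥ n) = ρ^n = 0.2996^6 = 0.0007227

Final: 0.0007227


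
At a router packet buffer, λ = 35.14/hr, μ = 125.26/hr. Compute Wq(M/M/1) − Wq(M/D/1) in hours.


ρ = 35.14/125.26 = 0.2805
Wq(M/M/1) = ρ/(μ−λ) = 0.2805/90.12 = 0.003113 hr
Wq(M/D/1) = ρ/(2(μ−λ)) = 0.001556 hr
Savings = 0.003113 − 0.001556 = 0.001556 hr

Final: 0.001556 hr


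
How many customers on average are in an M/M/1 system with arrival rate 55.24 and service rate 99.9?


ρ = λ/μ = 55.24/99.9 = 0.5530
L = ρ/(1−ρ) = 0.5530/(1 − 0.5530) = 0.5530/0.4470 = 1.2369

Final: 1.2369


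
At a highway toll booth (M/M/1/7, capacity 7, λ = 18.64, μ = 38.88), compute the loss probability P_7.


ρ = λ/μ = 18.64/38.88 = 0.4794
P_K = (1−ρ)ρ^K/(1−ρ^(K+1)) = (0.5206·0.005822)/(1 − 0.002791)
= 0.003031/0.997209 = 0.003039

Final: 0.003039


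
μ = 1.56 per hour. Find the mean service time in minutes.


Mean service time = 1/μ = 1/1.56 hour = 0.64103 hour
In minutes: 0.64103 × 60 = 38.4615 min

Final: 38.4615 min


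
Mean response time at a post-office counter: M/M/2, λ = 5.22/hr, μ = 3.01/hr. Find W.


a = 1.7342; ρ = 0.8671; P₀ = 0.071174
Lq = P₀·a^c·ρ/(c!(1−ρ)²) = 5.25519
Wq = Lq/λ = 5.25519/5.22 = 1.00674 hr
W = Wq + 1/μ = 1.00674 + 0.33223 = 1.33897 hr

Final: 1.33897 hr


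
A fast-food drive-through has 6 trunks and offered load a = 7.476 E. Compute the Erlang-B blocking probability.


B(c,a) = (a^c/c!) / Σ_{k=0}^{c} a^k/k!
a^6/6! = 242.484096
Σ terms (k=0..6): 1.00000 + 7.47600 + 27.94529 + 69.63966 + 130.15652 + 194.61003 + 242.48410 = 673.311591
B = 242.484096/673.311591 = 0.360137

Final: 0.360137


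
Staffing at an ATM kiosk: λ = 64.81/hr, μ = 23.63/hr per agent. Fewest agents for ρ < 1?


Stability requires cμ > λ ⇔ c > λ/μ.
λ/μ = 64.81/23.63 = 2.7427
Minimum integer c = ⌊2.7427⌋ + 1 = 3
Check: 3·23.63 = 70.89 > 64.81, while 2·23.63 = 47.26 ≤ 64.81

Final: 3 servers


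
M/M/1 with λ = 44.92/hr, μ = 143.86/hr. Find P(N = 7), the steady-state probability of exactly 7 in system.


ρ = 44.92/143.86 = 0.3122
P_n = (1−ρ)·ρ^n = (1 − 0.3122)·0.3122^7 = 0.6878·0.0002894 = 0.0001990

Final: 0.0001990


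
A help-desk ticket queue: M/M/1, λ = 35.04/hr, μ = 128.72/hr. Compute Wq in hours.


ρ = 35.04/128.72 = 0.2722
Wq = ρ/(μ−λ) = 0.2722/(128.72 − 35.04) = 0.2722/93.68 = 0.002906 hr

Final: 0.002906 hr


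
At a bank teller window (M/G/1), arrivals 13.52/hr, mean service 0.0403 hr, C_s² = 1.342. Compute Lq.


ρ = λ·E[S] = 13.52·0.0403 = 0.5449
Lq = ρ²(1+C_s²)/(2(1−ρ)) = 0.2969·(1+1.342)/(2·0.4551)
= 0.2969·2.3420/0.9103 = 0.76379

Final: 0.76379


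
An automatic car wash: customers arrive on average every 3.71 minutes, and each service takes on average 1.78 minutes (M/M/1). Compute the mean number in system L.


λ = 60/3.71 = 16.1725 /hr
μ = 60/1.78 = 33.7079 /hr
ρ = λ/μ = 16.1725/33.7079 = 0.4798
L = ρ/(1−ρ) = 0.4798/0.5202 = 0.9223

Final: 0.9223


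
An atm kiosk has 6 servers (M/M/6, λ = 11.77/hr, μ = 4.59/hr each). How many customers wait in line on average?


a = λ/μ = 2.5643; ρ = a/6 = 0.4274
P₀ = 0.076469
Lq = P₀·a^c·ρ / (c!·(1−ρ)²) = 0.076469·284.30380·0.4274/(720·0.32790)
= 0.03936

Final: 0.03936


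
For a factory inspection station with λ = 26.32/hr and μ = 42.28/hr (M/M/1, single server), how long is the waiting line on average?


ρ = 26.32/42.28 = 0.6225
Lq = ρ²/(1−ρ) = 0.3875/0.3775 = 1.0266

Final: 1.0266


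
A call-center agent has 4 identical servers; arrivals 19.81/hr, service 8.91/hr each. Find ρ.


ρ = λ/(cμ) = 19.81/(4·8.91) = 19.81/35.64 = 0.5558

Final: 0.5558


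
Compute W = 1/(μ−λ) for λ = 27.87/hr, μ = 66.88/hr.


W = 1/(μ−λ) = 1/(66.88 − 27.87) = 1/39.01 = 0.02563 hr

Final: 0.02563 hr


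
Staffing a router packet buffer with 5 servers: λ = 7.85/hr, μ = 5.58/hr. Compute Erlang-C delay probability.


a = λ/μ = 1.4068; ρ = a/5 = 0.2814
P₀ = 0.244648 (from M/M/c formula)
C(c,a) = [a^c/(c!(1−ρ))]·P₀ = [5.51033/(120·0.7186)]·0.244648
= 0.06390·0.244648 = 0.015632

Final: 0.015632


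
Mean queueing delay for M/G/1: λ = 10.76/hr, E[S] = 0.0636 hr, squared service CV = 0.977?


ρ = λ·E[S] = 10.76·0.0636 = 0.6843
E[S²] = E[S]²(1+C_s²) = 0.0636²·(1+0.977) = 0.007997
Wq = λ·E[S²]/(2(1−ρ)) = 10.76·0.007997/(2·0.3157) = 0.13629 hr

Final: 0.13629 hr


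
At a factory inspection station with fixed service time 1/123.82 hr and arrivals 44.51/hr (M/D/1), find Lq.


ρ = 44.51/123.82 = 0.3595
M/D/1: Lq = ρ²/(2(1−ρ)) = 0.1292/(2·0.6405) = 0.10087

Final: 0.10087


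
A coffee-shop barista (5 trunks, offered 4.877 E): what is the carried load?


B(5,4.877) = 0.274806 (Erlang-B)
Carried load = a(1 − B) = 4.877·(1 − 0.274806) = 4.877·0.725194 = 3.5368 E

Final: 3.5368 Erlangs


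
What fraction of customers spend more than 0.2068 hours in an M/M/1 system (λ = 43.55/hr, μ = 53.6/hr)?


W ~ Exponential(μ−λ) for M/M/1.
μ − λ = 53.6 − 43.55 = 10.0500
P(W > t) = e^{−(μ−λ)t} = e^{−2.0783} = 0.125138

Final: 0.125138


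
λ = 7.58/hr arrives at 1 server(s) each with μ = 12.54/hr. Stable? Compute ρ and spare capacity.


Total capacity cμ = 1·12.54 = 12.54/hr
ρ = λ/(cμ) = 7.58/12.54 = 0.6045
Stable ⇔ ρ < 1: YES
Spare capacity = cμ − λ = 12.54 − 7.58 = 4.96/hr

Final: ρ = 0.6045; stable; margin = 4.96/hr


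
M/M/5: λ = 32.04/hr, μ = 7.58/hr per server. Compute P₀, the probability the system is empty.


a = λ/μ = 32.04/7.58 = 4.2269; ρ = a/c = 0.8454
Σ_{k=0}^{4} a^k/k! (terms k=0..4) = 1.00000 + 4.22691 + 8.93340 + 12.58690 + 13.30093 = 40.04813
Tail: a^5/(5!(1−ρ)) = 1349.32482/(120·0.1546) = 72.72385
P₀ = 1/(40.04813 + 72.72385) = 1/112.77198 = 0.008867

Final: 0.008867


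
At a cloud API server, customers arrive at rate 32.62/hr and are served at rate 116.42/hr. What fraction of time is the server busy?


ρ = λ/μ = 32.62/116.42 = 0.2802

Final: 0.2802


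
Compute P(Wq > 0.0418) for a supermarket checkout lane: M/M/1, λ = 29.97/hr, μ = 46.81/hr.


ρ = 29.97/46.81 = 0.6402
P(Wq > t) = ρ·e^{−(μ−λ)t} = 0.6402·e^{−0.7039}
= 0.6402·0.494646 = 0.316696

Final: 0.316696


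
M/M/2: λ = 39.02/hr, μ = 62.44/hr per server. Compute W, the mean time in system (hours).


a = 0.6249; ρ = 0.3125; P₀ = 0.523856
Lq = P₀·a^c·ρ/(c!(1−ρ)²) = 0.06761
Wq = Lq/λ = 0.06761/39.02 = 0.001733 hr
W = Wq + 1/μ = 0.001733 + 0.01602 = 0.01775 hr

Final: 0.01775 hr


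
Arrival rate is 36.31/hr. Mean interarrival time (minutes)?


Mean interarrival time = 1/λ = 1/36.31 hour = 0.02754 hour
In minutes: 0.02754 × 60 = 1.6524 min

Final: 1.6524 min


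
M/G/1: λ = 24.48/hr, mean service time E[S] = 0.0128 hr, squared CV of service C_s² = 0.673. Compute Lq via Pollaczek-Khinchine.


ρ = λ·E[S] = 24.48·0.0128 = 0.3133
Lq = ρ²(1+C_s²)/(2(1−ρ)) = 0.09818·(1+0.673)/(2·0.6867)
= 0.09818·1.6730/1.3733 = 0.11961

Final: 0.11961


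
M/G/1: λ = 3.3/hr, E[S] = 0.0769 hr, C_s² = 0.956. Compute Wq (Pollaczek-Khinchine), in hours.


ρ = λ·E[S] = 3.3·0.0769 = 0.2538
E[S²] = E[S]²(1+C_s²) = 0.0769²·(1+0.956) = 0.011567
Wq = λ·E[S²]/(2(1−ρ)) = 3.3·0.011567/(2·0.7462) = 0.02558 hr

Final: 0.02558 hr


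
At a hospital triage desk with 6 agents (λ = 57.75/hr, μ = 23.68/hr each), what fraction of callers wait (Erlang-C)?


a = λ/μ = 2.4388; ρ = a/6 = 0.4065
P₀ = 0.086842 (from M/M/c formula)
C(c,a) = [a^c/(c!(1−ρ))]·P₀ = [210.38838/(720·0.5935)]·0.086842
= 0.49231·0.086842 = 0.042753

Final: 0.042753


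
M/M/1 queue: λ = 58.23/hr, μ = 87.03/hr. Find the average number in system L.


ρ = λ/μ = 58.23/87.03 = 0.6691
L = ρ/(1−ρ) = 0.6691/(1 − 0.6691) = 0.6691/0.3309 = 2.0219

Final: 2.0219


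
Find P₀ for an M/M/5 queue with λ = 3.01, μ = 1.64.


a = λ/μ = 3.01/1.64 = 1.8354; ρ = a/c = 0.3671
Σ_{k=0}^{4} a^k/k! (terms k=0..4) = 1.00000 + 1.83537 + 1.68428 + 1.03043 + 0.47280 = 6.02288
Tail: a^5/(5!(1−ρ)) = 20.82635/(120·0.6329) = 0.27421
P₀ = 1/(6.02288 + 0.27421) = 1/6.29708 = 0.158804

Final: 0.158804


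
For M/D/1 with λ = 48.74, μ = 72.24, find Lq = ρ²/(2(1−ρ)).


ρ = 48.74/72.24 = 0.6747
M/D/1: Lq = ρ²/(2(1−ρ)) = 0.4552/(2·0.3253) = 0.69967

Final: 0.69967


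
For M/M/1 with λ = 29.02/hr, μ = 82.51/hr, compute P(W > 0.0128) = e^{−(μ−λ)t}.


W ~ Exponential(μ−λ) for M/M/1.
μ − λ = 82.51 − 29.02 = 53.4900
P(W > t) = e^{−(μ−λ)t} = e^{−0.6847} = 0.504256

Final: 0.504256


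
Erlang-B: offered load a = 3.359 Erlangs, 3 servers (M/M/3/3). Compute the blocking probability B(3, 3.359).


B(c,a) = (a^c/c!) / Σ_{k=0}^{c} a^k/k!
a^3/3! = 6.316533
Σ terms (k=0..3): 1.00000 + 3.35900 + 5.64144 + 6.31653 = 16.316973
B = 6.316533/16.316973 = 0.387114

Final: 0.387114
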